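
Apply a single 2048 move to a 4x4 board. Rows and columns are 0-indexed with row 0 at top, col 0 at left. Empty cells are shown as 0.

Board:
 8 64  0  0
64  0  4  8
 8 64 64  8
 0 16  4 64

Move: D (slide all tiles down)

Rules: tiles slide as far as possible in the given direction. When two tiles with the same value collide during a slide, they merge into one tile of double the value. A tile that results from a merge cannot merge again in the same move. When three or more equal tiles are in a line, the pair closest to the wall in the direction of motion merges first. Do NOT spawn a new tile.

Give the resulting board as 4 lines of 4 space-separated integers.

Slide down:
col 0: [8, 64, 8, 0] -> [0, 8, 64, 8]
col 1: [64, 0, 64, 16] -> [0, 0, 128, 16]
col 2: [0, 4, 64, 4] -> [0, 4, 64, 4]
col 3: [0, 8, 8, 64] -> [0, 0, 16, 64]

Answer:   0   0   0   0
  8   0   4   0
 64 128  64  16
  8  16   4  64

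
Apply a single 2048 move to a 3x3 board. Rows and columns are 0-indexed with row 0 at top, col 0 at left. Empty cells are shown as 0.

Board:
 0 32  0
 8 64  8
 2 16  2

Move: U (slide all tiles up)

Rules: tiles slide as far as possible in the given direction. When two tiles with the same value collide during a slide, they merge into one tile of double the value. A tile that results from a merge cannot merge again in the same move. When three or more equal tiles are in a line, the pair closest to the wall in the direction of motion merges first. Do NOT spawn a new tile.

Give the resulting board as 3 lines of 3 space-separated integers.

Answer:  8 32  8
 2 64  2
 0 16  0

Derivation:
Slide up:
col 0: [0, 8, 2] -> [8, 2, 0]
col 1: [32, 64, 16] -> [32, 64, 16]
col 2: [0, 8, 2] -> [8, 2, 0]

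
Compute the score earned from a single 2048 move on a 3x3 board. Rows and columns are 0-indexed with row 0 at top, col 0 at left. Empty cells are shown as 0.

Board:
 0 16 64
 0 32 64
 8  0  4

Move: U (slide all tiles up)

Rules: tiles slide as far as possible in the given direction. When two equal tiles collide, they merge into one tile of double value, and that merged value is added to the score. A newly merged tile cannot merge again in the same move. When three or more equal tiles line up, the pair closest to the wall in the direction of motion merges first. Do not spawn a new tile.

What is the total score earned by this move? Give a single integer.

Slide up:
col 0: [0, 0, 8] -> [8, 0, 0]  score +0 (running 0)
col 1: [16, 32, 0] -> [16, 32, 0]  score +0 (running 0)
col 2: [64, 64, 4] -> [128, 4, 0]  score +128 (running 128)
Board after move:
  8  16 128
  0  32   4
  0   0   0

Answer: 128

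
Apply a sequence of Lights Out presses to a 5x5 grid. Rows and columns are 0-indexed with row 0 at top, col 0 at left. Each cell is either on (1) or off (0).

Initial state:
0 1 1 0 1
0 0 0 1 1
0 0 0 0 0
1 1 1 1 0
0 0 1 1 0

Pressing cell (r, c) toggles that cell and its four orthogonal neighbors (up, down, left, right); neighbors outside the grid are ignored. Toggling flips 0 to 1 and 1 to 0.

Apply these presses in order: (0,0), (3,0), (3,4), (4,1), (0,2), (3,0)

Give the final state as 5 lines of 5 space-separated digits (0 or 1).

After press 1 at (0,0):
1 0 1 0 1
1 0 0 1 1
0 0 0 0 0
1 1 1 1 0
0 0 1 1 0

After press 2 at (3,0):
1 0 1 0 1
1 0 0 1 1
1 0 0 0 0
0 0 1 1 0
1 0 1 1 0

After press 3 at (3,4):
1 0 1 0 1
1 0 0 1 1
1 0 0 0 1
0 0 1 0 1
1 0 1 1 1

After press 4 at (4,1):
1 0 1 0 1
1 0 0 1 1
1 0 0 0 1
0 1 1 0 1
0 1 0 1 1

After press 5 at (0,2):
1 1 0 1 1
1 0 1 1 1
1 0 0 0 1
0 1 1 0 1
0 1 0 1 1

After press 6 at (3,0):
1 1 0 1 1
1 0 1 1 1
0 0 0 0 1
1 0 1 0 1
1 1 0 1 1

Answer: 1 1 0 1 1
1 0 1 1 1
0 0 0 0 1
1 0 1 0 1
1 1 0 1 1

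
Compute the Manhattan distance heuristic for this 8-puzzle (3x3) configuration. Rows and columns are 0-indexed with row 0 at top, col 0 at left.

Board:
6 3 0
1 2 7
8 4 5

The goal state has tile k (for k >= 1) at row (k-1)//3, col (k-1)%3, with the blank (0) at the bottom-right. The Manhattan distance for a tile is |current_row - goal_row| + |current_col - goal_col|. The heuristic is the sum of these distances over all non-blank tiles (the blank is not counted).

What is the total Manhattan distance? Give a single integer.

Tile 6: (0,0)->(1,2) = 3
Tile 3: (0,1)->(0,2) = 1
Tile 1: (1,0)->(0,0) = 1
Tile 2: (1,1)->(0,1) = 1
Tile 7: (1,2)->(2,0) = 3
Tile 8: (2,0)->(2,1) = 1
Tile 4: (2,1)->(1,0) = 2
Tile 5: (2,2)->(1,1) = 2
Sum: 3 + 1 + 1 + 1 + 3 + 1 + 2 + 2 = 14

Answer: 14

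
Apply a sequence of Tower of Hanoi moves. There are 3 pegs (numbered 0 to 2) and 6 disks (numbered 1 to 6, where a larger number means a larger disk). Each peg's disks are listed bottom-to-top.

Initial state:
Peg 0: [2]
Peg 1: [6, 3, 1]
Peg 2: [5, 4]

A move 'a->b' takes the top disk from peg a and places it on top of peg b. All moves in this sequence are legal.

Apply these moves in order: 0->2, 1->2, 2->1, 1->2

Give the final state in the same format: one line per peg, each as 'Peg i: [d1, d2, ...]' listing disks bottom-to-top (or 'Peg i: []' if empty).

Answer: Peg 0: []
Peg 1: [6, 3]
Peg 2: [5, 4, 2, 1]

Derivation:
After move 1 (0->2):
Peg 0: []
Peg 1: [6, 3, 1]
Peg 2: [5, 4, 2]

After move 2 (1->2):
Peg 0: []
Peg 1: [6, 3]
Peg 2: [5, 4, 2, 1]

After move 3 (2->1):
Peg 0: []
Peg 1: [6, 3, 1]
Peg 2: [5, 4, 2]

After move 4 (1->2):
Peg 0: []
Peg 1: [6, 3]
Peg 2: [5, 4, 2, 1]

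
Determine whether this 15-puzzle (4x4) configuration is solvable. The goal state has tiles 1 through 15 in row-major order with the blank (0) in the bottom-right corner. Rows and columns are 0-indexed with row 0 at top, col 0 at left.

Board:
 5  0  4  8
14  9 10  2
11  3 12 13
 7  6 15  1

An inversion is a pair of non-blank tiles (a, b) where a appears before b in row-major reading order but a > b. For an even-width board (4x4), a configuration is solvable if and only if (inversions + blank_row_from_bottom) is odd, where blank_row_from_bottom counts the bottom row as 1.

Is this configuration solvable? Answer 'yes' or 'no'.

Answer: no

Derivation:
Inversions: 48
Blank is in row 0 (0-indexed from top), which is row 4 counting from the bottom (bottom = 1).
48 + 4 = 52, which is even, so the puzzle is not solvable.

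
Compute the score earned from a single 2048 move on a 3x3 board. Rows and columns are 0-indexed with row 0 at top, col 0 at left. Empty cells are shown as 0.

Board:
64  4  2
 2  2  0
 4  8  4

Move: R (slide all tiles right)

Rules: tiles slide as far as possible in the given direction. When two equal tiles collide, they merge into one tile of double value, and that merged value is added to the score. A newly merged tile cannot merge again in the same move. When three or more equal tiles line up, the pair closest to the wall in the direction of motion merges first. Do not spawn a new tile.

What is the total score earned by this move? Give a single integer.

Answer: 4

Derivation:
Slide right:
row 0: [64, 4, 2] -> [64, 4, 2]  score +0 (running 0)
row 1: [2, 2, 0] -> [0, 0, 4]  score +4 (running 4)
row 2: [4, 8, 4] -> [4, 8, 4]  score +0 (running 4)
Board after move:
64  4  2
 0  0  4
 4  8  4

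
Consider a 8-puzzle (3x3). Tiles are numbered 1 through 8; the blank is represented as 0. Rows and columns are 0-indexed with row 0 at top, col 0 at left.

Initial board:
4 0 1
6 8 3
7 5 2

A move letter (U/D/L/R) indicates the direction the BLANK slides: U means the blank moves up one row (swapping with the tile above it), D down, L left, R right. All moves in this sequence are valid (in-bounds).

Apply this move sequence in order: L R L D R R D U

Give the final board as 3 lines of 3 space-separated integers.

After move 1 (L):
0 4 1
6 8 3
7 5 2

After move 2 (R):
4 0 1
6 8 3
7 5 2

After move 3 (L):
0 4 1
6 8 3
7 5 2

After move 4 (D):
6 4 1
0 8 3
7 5 2

After move 5 (R):
6 4 1
8 0 3
7 5 2

After move 6 (R):
6 4 1
8 3 0
7 5 2

After move 7 (D):
6 4 1
8 3 2
7 5 0

After move 8 (U):
6 4 1
8 3 0
7 5 2

Answer: 6 4 1
8 3 0
7 5 2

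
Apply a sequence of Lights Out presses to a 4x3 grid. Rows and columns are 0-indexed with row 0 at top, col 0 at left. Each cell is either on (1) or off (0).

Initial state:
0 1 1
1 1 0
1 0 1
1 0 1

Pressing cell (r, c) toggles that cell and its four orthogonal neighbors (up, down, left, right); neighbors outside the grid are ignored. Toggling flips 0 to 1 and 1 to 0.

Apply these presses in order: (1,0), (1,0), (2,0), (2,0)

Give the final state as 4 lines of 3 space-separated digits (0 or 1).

After press 1 at (1,0):
1 1 1
0 0 0
0 0 1
1 0 1

After press 2 at (1,0):
0 1 1
1 1 0
1 0 1
1 0 1

After press 3 at (2,0):
0 1 1
0 1 0
0 1 1
0 0 1

After press 4 at (2,0):
0 1 1
1 1 0
1 0 1
1 0 1

Answer: 0 1 1
1 1 0
1 0 1
1 0 1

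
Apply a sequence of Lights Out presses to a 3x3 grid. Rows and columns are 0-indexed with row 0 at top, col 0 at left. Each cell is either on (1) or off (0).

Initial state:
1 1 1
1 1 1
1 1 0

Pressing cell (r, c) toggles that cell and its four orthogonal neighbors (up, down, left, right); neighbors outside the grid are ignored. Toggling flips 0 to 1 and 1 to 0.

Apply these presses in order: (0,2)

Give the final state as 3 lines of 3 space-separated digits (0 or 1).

Answer: 1 0 0
1 1 0
1 1 0

Derivation:
After press 1 at (0,2):
1 0 0
1 1 0
1 1 0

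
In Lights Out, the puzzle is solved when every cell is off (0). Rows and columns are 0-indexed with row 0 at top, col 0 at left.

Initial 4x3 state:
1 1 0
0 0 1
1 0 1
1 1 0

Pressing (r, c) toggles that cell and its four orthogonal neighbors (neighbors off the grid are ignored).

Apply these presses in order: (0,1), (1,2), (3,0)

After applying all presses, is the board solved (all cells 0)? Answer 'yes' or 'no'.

Answer: yes

Derivation:
After press 1 at (0,1):
0 0 1
0 1 1
1 0 1
1 1 0

After press 2 at (1,2):
0 0 0
0 0 0
1 0 0
1 1 0

After press 3 at (3,0):
0 0 0
0 0 0
0 0 0
0 0 0

Lights still on: 0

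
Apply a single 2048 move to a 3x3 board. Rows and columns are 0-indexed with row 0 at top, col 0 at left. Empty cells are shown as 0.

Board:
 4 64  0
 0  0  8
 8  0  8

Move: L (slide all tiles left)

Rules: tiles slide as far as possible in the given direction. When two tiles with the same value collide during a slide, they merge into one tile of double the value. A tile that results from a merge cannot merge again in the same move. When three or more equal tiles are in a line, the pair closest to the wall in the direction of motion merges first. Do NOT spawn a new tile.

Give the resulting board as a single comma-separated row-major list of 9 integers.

Slide left:
row 0: [4, 64, 0] -> [4, 64, 0]
row 1: [0, 0, 8] -> [8, 0, 0]
row 2: [8, 0, 8] -> [16, 0, 0]

Answer: 4, 64, 0, 8, 0, 0, 16, 0, 0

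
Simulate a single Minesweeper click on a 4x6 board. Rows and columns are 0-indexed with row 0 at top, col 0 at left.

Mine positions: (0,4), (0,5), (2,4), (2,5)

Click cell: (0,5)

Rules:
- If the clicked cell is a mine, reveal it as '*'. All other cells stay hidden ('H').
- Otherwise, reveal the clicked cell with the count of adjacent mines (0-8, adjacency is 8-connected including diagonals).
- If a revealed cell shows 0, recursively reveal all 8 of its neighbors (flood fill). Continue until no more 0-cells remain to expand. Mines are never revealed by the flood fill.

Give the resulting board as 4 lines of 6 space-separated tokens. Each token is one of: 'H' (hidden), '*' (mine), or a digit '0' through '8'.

H H H H H *
H H H H H H
H H H H H H
H H H H H H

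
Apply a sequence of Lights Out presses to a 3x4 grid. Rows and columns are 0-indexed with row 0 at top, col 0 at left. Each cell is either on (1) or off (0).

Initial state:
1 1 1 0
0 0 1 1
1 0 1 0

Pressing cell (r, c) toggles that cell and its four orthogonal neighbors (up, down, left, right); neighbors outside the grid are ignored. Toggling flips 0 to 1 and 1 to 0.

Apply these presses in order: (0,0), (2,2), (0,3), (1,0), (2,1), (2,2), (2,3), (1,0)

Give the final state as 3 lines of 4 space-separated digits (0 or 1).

Answer: 0 0 0 1
1 1 1 1
0 1 1 1

Derivation:
After press 1 at (0,0):
0 0 1 0
1 0 1 1
1 0 1 0

After press 2 at (2,2):
0 0 1 0
1 0 0 1
1 1 0 1

After press 3 at (0,3):
0 0 0 1
1 0 0 0
1 1 0 1

After press 4 at (1,0):
1 0 0 1
0 1 0 0
0 1 0 1

After press 5 at (2,1):
1 0 0 1
0 0 0 0
1 0 1 1

After press 6 at (2,2):
1 0 0 1
0 0 1 0
1 1 0 0

After press 7 at (2,3):
1 0 0 1
0 0 1 1
1 1 1 1

After press 8 at (1,0):
0 0 0 1
1 1 1 1
0 1 1 1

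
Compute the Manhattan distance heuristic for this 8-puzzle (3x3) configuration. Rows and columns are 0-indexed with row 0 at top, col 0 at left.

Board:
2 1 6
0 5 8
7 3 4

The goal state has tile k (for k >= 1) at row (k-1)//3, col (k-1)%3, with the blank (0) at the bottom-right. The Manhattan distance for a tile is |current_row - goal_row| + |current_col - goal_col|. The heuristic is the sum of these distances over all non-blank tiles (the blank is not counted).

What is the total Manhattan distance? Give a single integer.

Answer: 11

Derivation:
Tile 2: (0,0)->(0,1) = 1
Tile 1: (0,1)->(0,0) = 1
Tile 6: (0,2)->(1,2) = 1
Tile 5: (1,1)->(1,1) = 0
Tile 8: (1,2)->(2,1) = 2
Tile 7: (2,0)->(2,0) = 0
Tile 3: (2,1)->(0,2) = 3
Tile 4: (2,2)->(1,0) = 3
Sum: 1 + 1 + 1 + 0 + 2 + 0 + 3 + 3 = 11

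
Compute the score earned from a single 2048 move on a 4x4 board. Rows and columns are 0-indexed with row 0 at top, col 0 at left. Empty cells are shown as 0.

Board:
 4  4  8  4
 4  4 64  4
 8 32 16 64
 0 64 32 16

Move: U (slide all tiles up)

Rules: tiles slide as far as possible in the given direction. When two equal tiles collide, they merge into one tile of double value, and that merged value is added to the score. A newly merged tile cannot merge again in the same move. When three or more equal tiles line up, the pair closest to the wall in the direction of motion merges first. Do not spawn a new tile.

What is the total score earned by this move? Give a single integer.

Slide up:
col 0: [4, 4, 8, 0] -> [8, 8, 0, 0]  score +8 (running 8)
col 1: [4, 4, 32, 64] -> [8, 32, 64, 0]  score +8 (running 16)
col 2: [8, 64, 16, 32] -> [8, 64, 16, 32]  score +0 (running 16)
col 3: [4, 4, 64, 16] -> [8, 64, 16, 0]  score +8 (running 24)
Board after move:
 8  8  8  8
 8 32 64 64
 0 64 16 16
 0  0 32  0

Answer: 24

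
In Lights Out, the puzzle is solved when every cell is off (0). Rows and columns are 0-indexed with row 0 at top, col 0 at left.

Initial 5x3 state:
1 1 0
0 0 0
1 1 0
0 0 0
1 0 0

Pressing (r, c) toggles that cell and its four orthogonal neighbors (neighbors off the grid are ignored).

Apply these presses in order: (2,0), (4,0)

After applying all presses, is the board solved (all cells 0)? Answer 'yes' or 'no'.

After press 1 at (2,0):
1 1 0
1 0 0
0 0 0
1 0 0
1 0 0

After press 2 at (4,0):
1 1 0
1 0 0
0 0 0
0 0 0
0 1 0

Lights still on: 4

Answer: no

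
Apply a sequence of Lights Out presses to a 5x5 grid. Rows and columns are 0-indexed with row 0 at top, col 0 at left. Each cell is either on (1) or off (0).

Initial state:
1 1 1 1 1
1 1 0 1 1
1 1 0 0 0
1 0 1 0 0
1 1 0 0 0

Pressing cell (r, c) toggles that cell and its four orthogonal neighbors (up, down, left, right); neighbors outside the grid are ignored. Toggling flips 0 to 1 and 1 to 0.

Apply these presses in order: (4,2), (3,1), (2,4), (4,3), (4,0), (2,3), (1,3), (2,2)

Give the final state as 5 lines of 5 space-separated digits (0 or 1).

Answer: 1 1 1 0 1
1 1 0 1 1
1 1 0 0 0
1 1 0 0 1
0 0 0 0 1

Derivation:
After press 1 at (4,2):
1 1 1 1 1
1 1 0 1 1
1 1 0 0 0
1 0 0 0 0
1 0 1 1 0

After press 2 at (3,1):
1 1 1 1 1
1 1 0 1 1
1 0 0 0 0
0 1 1 0 0
1 1 1 1 0

After press 3 at (2,4):
1 1 1 1 1
1 1 0 1 0
1 0 0 1 1
0 1 1 0 1
1 1 1 1 0

After press 4 at (4,3):
1 1 1 1 1
1 1 0 1 0
1 0 0 1 1
0 1 1 1 1
1 1 0 0 1

After press 5 at (4,0):
1 1 1 1 1
1 1 0 1 0
1 0 0 1 1
1 1 1 1 1
0 0 0 0 1

After press 6 at (2,3):
1 1 1 1 1
1 1 0 0 0
1 0 1 0 0
1 1 1 0 1
0 0 0 0 1

After press 7 at (1,3):
1 1 1 0 1
1 1 1 1 1
1 0 1 1 0
1 1 1 0 1
0 0 0 0 1

After press 8 at (2,2):
1 1 1 0 1
1 1 0 1 1
1 1 0 0 0
1 1 0 0 1
0 0 0 0 1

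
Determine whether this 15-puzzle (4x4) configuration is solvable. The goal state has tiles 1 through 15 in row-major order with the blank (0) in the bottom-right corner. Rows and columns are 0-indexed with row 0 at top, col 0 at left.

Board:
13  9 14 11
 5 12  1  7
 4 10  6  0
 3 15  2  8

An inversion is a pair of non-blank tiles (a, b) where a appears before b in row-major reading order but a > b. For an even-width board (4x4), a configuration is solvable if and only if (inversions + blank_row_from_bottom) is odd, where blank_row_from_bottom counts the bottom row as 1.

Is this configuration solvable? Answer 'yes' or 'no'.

Inversions: 67
Blank is in row 2 (0-indexed from top), which is row 2 counting from the bottom (bottom = 1).
67 + 2 = 69, which is odd, so the puzzle is solvable.

Answer: yes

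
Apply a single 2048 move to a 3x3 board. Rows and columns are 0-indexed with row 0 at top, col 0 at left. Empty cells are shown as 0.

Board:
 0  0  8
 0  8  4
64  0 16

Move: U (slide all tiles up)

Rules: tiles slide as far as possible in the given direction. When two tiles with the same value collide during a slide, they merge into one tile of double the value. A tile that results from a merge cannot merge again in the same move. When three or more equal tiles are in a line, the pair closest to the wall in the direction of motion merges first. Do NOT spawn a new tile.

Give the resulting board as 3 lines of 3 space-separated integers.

Answer: 64  8  8
 0  0  4
 0  0 16

Derivation:
Slide up:
col 0: [0, 0, 64] -> [64, 0, 0]
col 1: [0, 8, 0] -> [8, 0, 0]
col 2: [8, 4, 16] -> [8, 4, 16]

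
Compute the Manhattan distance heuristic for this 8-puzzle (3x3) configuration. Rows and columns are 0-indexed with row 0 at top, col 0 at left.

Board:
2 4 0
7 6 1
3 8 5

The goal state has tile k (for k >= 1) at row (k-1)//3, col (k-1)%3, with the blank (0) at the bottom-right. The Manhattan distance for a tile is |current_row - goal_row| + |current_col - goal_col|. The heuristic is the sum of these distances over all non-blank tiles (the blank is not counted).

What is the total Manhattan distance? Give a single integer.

Answer: 14

Derivation:
Tile 2: (0,0)->(0,1) = 1
Tile 4: (0,1)->(1,0) = 2
Tile 7: (1,0)->(2,0) = 1
Tile 6: (1,1)->(1,2) = 1
Tile 1: (1,2)->(0,0) = 3
Tile 3: (2,0)->(0,2) = 4
Tile 8: (2,1)->(2,1) = 0
Tile 5: (2,2)->(1,1) = 2
Sum: 1 + 2 + 1 + 1 + 3 + 4 + 0 + 2 = 14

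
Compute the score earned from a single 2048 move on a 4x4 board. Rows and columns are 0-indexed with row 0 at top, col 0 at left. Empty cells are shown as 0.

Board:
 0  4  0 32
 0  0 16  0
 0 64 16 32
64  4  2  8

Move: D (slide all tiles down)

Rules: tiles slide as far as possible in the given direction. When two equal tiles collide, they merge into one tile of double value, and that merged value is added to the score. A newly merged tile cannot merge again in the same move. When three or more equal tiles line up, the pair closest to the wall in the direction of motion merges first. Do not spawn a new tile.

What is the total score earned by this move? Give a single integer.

Answer: 96

Derivation:
Slide down:
col 0: [0, 0, 0, 64] -> [0, 0, 0, 64]  score +0 (running 0)
col 1: [4, 0, 64, 4] -> [0, 4, 64, 4]  score +0 (running 0)
col 2: [0, 16, 16, 2] -> [0, 0, 32, 2]  score +32 (running 32)
col 3: [32, 0, 32, 8] -> [0, 0, 64, 8]  score +64 (running 96)
Board after move:
 0  0  0  0
 0  4  0  0
 0 64 32 64
64  4  2  8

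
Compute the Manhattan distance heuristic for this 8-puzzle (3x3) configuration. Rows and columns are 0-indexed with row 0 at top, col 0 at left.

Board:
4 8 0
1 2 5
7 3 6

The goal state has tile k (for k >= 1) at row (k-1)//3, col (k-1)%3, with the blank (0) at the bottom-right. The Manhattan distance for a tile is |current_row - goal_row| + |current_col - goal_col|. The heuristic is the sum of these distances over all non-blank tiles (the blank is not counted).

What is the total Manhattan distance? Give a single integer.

Answer: 10

Derivation:
Tile 4: at (0,0), goal (1,0), distance |0-1|+|0-0| = 1
Tile 8: at (0,1), goal (2,1), distance |0-2|+|1-1| = 2
Tile 1: at (1,0), goal (0,0), distance |1-0|+|0-0| = 1
Tile 2: at (1,1), goal (0,1), distance |1-0|+|1-1| = 1
Tile 5: at (1,2), goal (1,1), distance |1-1|+|2-1| = 1
Tile 7: at (2,0), goal (2,0), distance |2-2|+|0-0| = 0
Tile 3: at (2,1), goal (0,2), distance |2-0|+|1-2| = 3
Tile 6: at (2,2), goal (1,2), distance |2-1|+|2-2| = 1
Sum: 1 + 2 + 1 + 1 + 1 + 0 + 3 + 1 = 10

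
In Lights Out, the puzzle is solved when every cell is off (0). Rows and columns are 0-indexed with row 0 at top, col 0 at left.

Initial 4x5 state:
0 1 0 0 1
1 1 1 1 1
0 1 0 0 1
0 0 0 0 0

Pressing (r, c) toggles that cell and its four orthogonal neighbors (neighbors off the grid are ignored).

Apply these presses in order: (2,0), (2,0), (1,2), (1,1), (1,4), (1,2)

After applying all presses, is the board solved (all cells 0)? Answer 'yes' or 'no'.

Answer: yes

Derivation:
After press 1 at (2,0):
0 1 0 0 1
0 1 1 1 1
1 0 0 0 1
1 0 0 0 0

After press 2 at (2,0):
0 1 0 0 1
1 1 1 1 1
0 1 0 0 1
0 0 0 0 0

After press 3 at (1,2):
0 1 1 0 1
1 0 0 0 1
0 1 1 0 1
0 0 0 0 0

After press 4 at (1,1):
0 0 1 0 1
0 1 1 0 1
0 0 1 0 1
0 0 0 0 0

After press 5 at (1,4):
0 0 1 0 0
0 1 1 1 0
0 0 1 0 0
0 0 0 0 0

After press 6 at (1,2):
0 0 0 0 0
0 0 0 0 0
0 0 0 0 0
0 0 0 0 0

Lights still on: 0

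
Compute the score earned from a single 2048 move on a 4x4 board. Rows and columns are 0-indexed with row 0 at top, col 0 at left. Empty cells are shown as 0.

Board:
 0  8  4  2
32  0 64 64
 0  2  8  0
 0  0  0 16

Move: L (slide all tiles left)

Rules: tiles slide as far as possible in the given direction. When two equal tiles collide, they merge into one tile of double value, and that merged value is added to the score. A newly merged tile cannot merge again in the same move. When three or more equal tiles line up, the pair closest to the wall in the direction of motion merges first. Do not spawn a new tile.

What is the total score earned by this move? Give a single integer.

Answer: 128

Derivation:
Slide left:
row 0: [0, 8, 4, 2] -> [8, 4, 2, 0]  score +0 (running 0)
row 1: [32, 0, 64, 64] -> [32, 128, 0, 0]  score +128 (running 128)
row 2: [0, 2, 8, 0] -> [2, 8, 0, 0]  score +0 (running 128)
row 3: [0, 0, 0, 16] -> [16, 0, 0, 0]  score +0 (running 128)
Board after move:
  8   4   2   0
 32 128   0   0
  2   8   0   0
 16   0   0   0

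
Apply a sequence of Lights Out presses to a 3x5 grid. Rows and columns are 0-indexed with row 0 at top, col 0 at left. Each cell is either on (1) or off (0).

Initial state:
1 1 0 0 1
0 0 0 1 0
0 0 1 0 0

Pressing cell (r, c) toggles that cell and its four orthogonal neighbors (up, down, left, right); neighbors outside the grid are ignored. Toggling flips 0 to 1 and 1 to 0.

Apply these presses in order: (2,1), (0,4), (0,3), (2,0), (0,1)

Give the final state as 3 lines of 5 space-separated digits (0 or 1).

Answer: 0 0 0 0 1
1 0 0 0 1
0 0 0 0 0

Derivation:
After press 1 at (2,1):
1 1 0 0 1
0 1 0 1 0
1 1 0 0 0

After press 2 at (0,4):
1 1 0 1 0
0 1 0 1 1
1 1 0 0 0

After press 3 at (0,3):
1 1 1 0 1
0 1 0 0 1
1 1 0 0 0

After press 4 at (2,0):
1 1 1 0 1
1 1 0 0 1
0 0 0 0 0

After press 5 at (0,1):
0 0 0 0 1
1 0 0 0 1
0 0 0 0 0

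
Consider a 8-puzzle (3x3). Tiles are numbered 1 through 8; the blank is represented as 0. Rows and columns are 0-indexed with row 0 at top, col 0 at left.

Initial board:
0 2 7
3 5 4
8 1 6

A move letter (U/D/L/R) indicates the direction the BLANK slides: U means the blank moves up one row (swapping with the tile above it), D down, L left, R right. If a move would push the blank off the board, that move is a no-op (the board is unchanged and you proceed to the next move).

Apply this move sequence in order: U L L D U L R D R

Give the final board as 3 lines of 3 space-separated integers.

After move 1 (U):
0 2 7
3 5 4
8 1 6

After move 2 (L):
0 2 7
3 5 4
8 1 6

After move 3 (L):
0 2 7
3 5 4
8 1 6

After move 4 (D):
3 2 7
0 5 4
8 1 6

After move 5 (U):
0 2 7
3 5 4
8 1 6

After move 6 (L):
0 2 7
3 5 4
8 1 6

After move 7 (R):
2 0 7
3 5 4
8 1 6

After move 8 (D):
2 5 7
3 0 4
8 1 6

After move 9 (R):
2 5 7
3 4 0
8 1 6

Answer: 2 5 7
3 4 0
8 1 6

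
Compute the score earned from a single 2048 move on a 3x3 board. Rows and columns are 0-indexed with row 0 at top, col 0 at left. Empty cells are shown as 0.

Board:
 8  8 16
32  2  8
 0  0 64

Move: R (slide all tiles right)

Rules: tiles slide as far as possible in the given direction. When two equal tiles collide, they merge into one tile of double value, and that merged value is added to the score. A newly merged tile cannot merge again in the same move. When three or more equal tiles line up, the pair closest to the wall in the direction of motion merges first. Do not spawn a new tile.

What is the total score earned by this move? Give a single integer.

Answer: 16

Derivation:
Slide right:
row 0: [8, 8, 16] -> [0, 16, 16]  score +16 (running 16)
row 1: [32, 2, 8] -> [32, 2, 8]  score +0 (running 16)
row 2: [0, 0, 64] -> [0, 0, 64]  score +0 (running 16)
Board after move:
 0 16 16
32  2  8
 0  0 64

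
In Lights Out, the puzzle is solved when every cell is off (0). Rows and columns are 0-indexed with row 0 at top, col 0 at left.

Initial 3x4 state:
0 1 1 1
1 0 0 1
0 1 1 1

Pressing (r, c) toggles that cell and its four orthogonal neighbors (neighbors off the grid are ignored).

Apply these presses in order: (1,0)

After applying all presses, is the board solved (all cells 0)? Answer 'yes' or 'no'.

After press 1 at (1,0):
1 1 1 1
0 1 0 1
1 1 1 1

Lights still on: 10

Answer: no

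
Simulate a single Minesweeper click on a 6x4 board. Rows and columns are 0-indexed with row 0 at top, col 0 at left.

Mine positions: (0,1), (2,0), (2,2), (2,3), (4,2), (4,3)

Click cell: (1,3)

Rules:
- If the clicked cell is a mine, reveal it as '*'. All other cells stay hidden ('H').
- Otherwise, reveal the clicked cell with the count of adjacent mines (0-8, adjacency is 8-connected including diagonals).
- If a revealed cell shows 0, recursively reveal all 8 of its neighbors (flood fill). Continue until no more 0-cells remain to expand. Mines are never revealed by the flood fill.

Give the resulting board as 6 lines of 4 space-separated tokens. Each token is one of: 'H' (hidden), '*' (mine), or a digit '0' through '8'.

H H H H
H H H 2
H H H H
H H H H
H H H H
H H H H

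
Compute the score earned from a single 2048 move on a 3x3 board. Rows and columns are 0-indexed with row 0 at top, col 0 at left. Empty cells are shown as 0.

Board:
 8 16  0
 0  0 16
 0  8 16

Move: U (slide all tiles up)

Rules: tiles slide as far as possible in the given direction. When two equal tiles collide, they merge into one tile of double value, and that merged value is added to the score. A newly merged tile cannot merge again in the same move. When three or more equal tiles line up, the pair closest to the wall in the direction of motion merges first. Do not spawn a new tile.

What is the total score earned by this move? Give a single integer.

Answer: 32

Derivation:
Slide up:
col 0: [8, 0, 0] -> [8, 0, 0]  score +0 (running 0)
col 1: [16, 0, 8] -> [16, 8, 0]  score +0 (running 0)
col 2: [0, 16, 16] -> [32, 0, 0]  score +32 (running 32)
Board after move:
 8 16 32
 0  8  0
 0  0  0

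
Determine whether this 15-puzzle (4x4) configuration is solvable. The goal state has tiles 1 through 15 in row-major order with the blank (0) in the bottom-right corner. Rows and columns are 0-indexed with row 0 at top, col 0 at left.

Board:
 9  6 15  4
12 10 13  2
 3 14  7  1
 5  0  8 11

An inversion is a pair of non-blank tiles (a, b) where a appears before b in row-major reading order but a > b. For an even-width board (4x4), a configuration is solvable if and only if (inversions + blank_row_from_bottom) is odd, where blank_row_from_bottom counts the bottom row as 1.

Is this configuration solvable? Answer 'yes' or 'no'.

Inversions: 58
Blank is in row 3 (0-indexed from top), which is row 1 counting from the bottom (bottom = 1).
58 + 1 = 59, which is odd, so the puzzle is solvable.

Answer: yes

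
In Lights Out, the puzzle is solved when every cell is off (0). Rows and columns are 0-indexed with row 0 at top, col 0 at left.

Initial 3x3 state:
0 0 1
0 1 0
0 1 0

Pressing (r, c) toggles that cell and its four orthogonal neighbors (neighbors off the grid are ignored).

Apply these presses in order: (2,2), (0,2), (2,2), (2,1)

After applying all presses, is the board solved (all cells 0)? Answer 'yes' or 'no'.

After press 1 at (2,2):
0 0 1
0 1 1
0 0 1

After press 2 at (0,2):
0 1 0
0 1 0
0 0 1

After press 3 at (2,2):
0 1 0
0 1 1
0 1 0

After press 4 at (2,1):
0 1 0
0 0 1
1 0 1

Lights still on: 4

Answer: no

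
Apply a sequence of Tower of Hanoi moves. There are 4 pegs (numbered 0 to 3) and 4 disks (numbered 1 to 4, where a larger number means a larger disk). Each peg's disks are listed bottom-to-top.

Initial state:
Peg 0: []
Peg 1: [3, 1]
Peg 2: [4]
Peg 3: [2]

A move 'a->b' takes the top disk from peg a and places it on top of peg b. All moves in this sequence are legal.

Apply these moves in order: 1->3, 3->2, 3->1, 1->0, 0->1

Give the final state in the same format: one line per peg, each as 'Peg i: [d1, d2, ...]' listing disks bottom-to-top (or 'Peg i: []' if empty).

Answer: Peg 0: []
Peg 1: [3, 2]
Peg 2: [4, 1]
Peg 3: []

Derivation:
After move 1 (1->3):
Peg 0: []
Peg 1: [3]
Peg 2: [4]
Peg 3: [2, 1]

After move 2 (3->2):
Peg 0: []
Peg 1: [3]
Peg 2: [4, 1]
Peg 3: [2]

After move 3 (3->1):
Peg 0: []
Peg 1: [3, 2]
Peg 2: [4, 1]
Peg 3: []

After move 4 (1->0):
Peg 0: [2]
Peg 1: [3]
Peg 2: [4, 1]
Peg 3: []

After move 5 (0->1):
Peg 0: []
Peg 1: [3, 2]
Peg 2: [4, 1]
Peg 3: []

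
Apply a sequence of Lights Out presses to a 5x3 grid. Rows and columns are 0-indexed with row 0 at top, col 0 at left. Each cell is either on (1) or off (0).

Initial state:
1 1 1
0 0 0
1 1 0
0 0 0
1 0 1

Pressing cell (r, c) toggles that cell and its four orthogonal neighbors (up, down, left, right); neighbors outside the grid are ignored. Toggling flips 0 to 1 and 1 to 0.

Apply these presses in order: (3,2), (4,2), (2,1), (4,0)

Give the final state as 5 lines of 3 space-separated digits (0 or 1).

Answer: 1 1 1
0 1 0
0 0 0
1 0 0
0 0 1

Derivation:
After press 1 at (3,2):
1 1 1
0 0 0
1 1 1
0 1 1
1 0 0

After press 2 at (4,2):
1 1 1
0 0 0
1 1 1
0 1 0
1 1 1

After press 3 at (2,1):
1 1 1
0 1 0
0 0 0
0 0 0
1 1 1

After press 4 at (4,0):
1 1 1
0 1 0
0 0 0
1 0 0
0 0 1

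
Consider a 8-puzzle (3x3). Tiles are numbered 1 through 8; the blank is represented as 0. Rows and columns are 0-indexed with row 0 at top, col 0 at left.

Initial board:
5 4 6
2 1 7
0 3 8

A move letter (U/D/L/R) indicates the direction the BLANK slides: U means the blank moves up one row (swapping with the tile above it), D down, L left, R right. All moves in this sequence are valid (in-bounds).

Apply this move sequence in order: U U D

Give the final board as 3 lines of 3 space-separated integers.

After move 1 (U):
5 4 6
0 1 7
2 3 8

After move 2 (U):
0 4 6
5 1 7
2 3 8

After move 3 (D):
5 4 6
0 1 7
2 3 8

Answer: 5 4 6
0 1 7
2 3 8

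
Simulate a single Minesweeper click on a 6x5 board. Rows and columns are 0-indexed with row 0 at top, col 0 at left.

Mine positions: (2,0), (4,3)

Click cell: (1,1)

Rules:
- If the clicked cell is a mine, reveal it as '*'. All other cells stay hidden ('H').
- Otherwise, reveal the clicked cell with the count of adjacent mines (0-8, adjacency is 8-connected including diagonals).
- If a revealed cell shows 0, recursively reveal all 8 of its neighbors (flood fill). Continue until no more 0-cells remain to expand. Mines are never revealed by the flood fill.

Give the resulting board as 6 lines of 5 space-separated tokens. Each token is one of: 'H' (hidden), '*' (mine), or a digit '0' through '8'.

H H H H H
H 1 H H H
H H H H H
H H H H H
H H H H H
H H H H H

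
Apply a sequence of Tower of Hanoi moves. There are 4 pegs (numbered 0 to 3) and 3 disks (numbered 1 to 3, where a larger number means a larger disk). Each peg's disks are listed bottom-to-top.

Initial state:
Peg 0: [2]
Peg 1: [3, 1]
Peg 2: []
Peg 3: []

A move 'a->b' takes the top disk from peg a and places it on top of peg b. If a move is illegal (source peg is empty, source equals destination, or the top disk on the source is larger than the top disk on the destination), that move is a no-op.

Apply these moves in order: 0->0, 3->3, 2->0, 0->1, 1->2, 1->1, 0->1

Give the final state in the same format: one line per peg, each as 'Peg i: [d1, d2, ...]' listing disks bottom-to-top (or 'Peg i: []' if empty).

Answer: Peg 0: []
Peg 1: [3, 2]
Peg 2: [1]
Peg 3: []

Derivation:
After move 1 (0->0):
Peg 0: [2]
Peg 1: [3, 1]
Peg 2: []
Peg 3: []

After move 2 (3->3):
Peg 0: [2]
Peg 1: [3, 1]
Peg 2: []
Peg 3: []

After move 3 (2->0):
Peg 0: [2]
Peg 1: [3, 1]
Peg 2: []
Peg 3: []

After move 4 (0->1):
Peg 0: [2]
Peg 1: [3, 1]
Peg 2: []
Peg 3: []

After move 5 (1->2):
Peg 0: [2]
Peg 1: [3]
Peg 2: [1]
Peg 3: []

After move 6 (1->1):
Peg 0: [2]
Peg 1: [3]
Peg 2: [1]
Peg 3: []

After move 7 (0->1):
Peg 0: []
Peg 1: [3, 2]
Peg 2: [1]
Peg 3: []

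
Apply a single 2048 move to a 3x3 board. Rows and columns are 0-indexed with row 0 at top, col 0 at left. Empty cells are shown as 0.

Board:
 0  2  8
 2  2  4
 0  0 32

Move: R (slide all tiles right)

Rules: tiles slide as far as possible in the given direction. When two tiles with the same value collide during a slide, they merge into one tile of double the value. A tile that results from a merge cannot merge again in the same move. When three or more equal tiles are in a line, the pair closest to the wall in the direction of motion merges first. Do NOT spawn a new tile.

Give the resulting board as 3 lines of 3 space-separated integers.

Slide right:
row 0: [0, 2, 8] -> [0, 2, 8]
row 1: [2, 2, 4] -> [0, 4, 4]
row 2: [0, 0, 32] -> [0, 0, 32]

Answer:  0  2  8
 0  4  4
 0  0 32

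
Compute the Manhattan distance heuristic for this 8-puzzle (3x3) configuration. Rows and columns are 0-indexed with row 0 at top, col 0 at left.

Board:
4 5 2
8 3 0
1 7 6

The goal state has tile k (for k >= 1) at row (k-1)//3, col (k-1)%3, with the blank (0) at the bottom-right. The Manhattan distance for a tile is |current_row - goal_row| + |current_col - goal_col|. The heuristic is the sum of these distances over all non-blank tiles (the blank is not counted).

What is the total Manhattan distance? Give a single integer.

Answer: 11

Derivation:
Tile 4: (0,0)->(1,0) = 1
Tile 5: (0,1)->(1,1) = 1
Tile 2: (0,2)->(0,1) = 1
Tile 8: (1,0)->(2,1) = 2
Tile 3: (1,1)->(0,2) = 2
Tile 1: (2,0)->(0,0) = 2
Tile 7: (2,1)->(2,0) = 1
Tile 6: (2,2)->(1,2) = 1
Sum: 1 + 1 + 1 + 2 + 2 + 2 + 1 + 1 = 11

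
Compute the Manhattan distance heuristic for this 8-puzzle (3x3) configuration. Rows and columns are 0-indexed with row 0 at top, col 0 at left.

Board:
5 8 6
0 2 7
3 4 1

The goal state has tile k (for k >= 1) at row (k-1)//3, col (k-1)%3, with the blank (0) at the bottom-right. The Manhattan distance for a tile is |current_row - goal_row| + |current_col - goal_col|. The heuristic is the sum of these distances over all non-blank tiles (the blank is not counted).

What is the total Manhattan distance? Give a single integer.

Answer: 19

Derivation:
Tile 5: (0,0)->(1,1) = 2
Tile 8: (0,1)->(2,1) = 2
Tile 6: (0,2)->(1,2) = 1
Tile 2: (1,1)->(0,1) = 1
Tile 7: (1,2)->(2,0) = 3
Tile 3: (2,0)->(0,2) = 4
Tile 4: (2,1)->(1,0) = 2
Tile 1: (2,2)->(0,0) = 4
Sum: 2 + 2 + 1 + 1 + 3 + 4 + 2 + 4 = 19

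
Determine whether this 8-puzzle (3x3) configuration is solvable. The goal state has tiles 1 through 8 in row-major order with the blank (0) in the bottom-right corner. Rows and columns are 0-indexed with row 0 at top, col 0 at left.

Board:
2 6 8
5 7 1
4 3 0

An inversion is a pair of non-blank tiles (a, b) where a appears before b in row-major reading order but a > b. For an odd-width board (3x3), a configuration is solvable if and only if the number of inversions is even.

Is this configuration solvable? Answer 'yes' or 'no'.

Inversions (pairs i<j in row-major order where tile[i] > tile[j] > 0): 17
17 is odd, so the puzzle is not solvable.

Answer: no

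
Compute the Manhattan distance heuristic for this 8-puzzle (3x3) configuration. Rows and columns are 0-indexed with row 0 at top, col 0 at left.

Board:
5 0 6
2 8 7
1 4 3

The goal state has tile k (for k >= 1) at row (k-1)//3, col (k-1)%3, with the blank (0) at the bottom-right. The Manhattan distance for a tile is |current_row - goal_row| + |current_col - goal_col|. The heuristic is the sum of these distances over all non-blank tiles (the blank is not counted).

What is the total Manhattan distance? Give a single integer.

Answer: 15

Derivation:
Tile 5: at (0,0), goal (1,1), distance |0-1|+|0-1| = 2
Tile 6: at (0,2), goal (1,2), distance |0-1|+|2-2| = 1
Tile 2: at (1,0), goal (0,1), distance |1-0|+|0-1| = 2
Tile 8: at (1,1), goal (2,1), distance |1-2|+|1-1| = 1
Tile 7: at (1,2), goal (2,0), distance |1-2|+|2-0| = 3
Tile 1: at (2,0), goal (0,0), distance |2-0|+|0-0| = 2
Tile 4: at (2,1), goal (1,0), distance |2-1|+|1-0| = 2
Tile 3: at (2,2), goal (0,2), distance |2-0|+|2-2| = 2
Sum: 2 + 1 + 2 + 1 + 3 + 2 + 2 + 2 = 15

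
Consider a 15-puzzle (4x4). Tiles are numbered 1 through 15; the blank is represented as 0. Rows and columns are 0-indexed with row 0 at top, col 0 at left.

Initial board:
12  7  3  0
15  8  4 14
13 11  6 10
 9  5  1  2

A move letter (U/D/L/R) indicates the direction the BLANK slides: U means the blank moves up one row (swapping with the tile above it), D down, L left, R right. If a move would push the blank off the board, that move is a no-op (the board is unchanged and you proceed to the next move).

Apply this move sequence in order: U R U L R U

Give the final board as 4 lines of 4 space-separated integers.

After move 1 (U):
12  7  3  0
15  8  4 14
13 11  6 10
 9  5  1  2

After move 2 (R):
12  7  3  0
15  8  4 14
13 11  6 10
 9  5  1  2

After move 3 (U):
12  7  3  0
15  8  4 14
13 11  6 10
 9  5  1  2

After move 4 (L):
12  7  0  3
15  8  4 14
13 11  6 10
 9  5  1  2

After move 5 (R):
12  7  3  0
15  8  4 14
13 11  6 10
 9  5  1  2

After move 6 (U):
12  7  3  0
15  8  4 14
13 11  6 10
 9  5  1  2

Answer: 12  7  3  0
15  8  4 14
13 11  6 10
 9  5  1  2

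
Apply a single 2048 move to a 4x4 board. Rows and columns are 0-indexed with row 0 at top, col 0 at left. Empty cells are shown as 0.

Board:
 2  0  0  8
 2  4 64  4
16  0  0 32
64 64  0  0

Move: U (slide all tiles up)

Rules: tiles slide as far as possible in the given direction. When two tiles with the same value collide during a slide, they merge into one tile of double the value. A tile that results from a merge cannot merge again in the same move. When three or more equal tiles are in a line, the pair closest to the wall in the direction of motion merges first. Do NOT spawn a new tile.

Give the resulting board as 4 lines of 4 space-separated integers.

Slide up:
col 0: [2, 2, 16, 64] -> [4, 16, 64, 0]
col 1: [0, 4, 0, 64] -> [4, 64, 0, 0]
col 2: [0, 64, 0, 0] -> [64, 0, 0, 0]
col 3: [8, 4, 32, 0] -> [8, 4, 32, 0]

Answer:  4  4 64  8
16 64  0  4
64  0  0 32
 0  0  0  0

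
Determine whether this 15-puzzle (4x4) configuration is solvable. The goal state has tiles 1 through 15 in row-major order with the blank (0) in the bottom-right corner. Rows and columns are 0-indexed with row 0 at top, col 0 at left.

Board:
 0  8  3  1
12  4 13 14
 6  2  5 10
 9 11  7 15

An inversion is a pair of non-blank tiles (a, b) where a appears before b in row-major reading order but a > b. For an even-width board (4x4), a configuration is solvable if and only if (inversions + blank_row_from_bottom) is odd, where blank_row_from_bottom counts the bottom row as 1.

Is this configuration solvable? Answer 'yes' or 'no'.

Inversions: 38
Blank is in row 0 (0-indexed from top), which is row 4 counting from the bottom (bottom = 1).
38 + 4 = 42, which is even, so the puzzle is not solvable.

Answer: no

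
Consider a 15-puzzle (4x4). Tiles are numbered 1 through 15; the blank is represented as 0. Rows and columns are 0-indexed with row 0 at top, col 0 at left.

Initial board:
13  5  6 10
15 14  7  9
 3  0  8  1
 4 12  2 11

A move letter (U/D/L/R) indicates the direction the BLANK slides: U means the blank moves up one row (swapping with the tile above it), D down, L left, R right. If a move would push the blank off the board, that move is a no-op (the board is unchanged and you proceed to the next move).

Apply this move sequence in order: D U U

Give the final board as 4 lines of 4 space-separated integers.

Answer: 13  5  6 10
15  0  7  9
 3 14  8  1
 4 12  2 11

Derivation:
After move 1 (D):
13  5  6 10
15 14  7  9
 3 12  8  1
 4  0  2 11

After move 2 (U):
13  5  6 10
15 14  7  9
 3  0  8  1
 4 12  2 11

After move 3 (U):
13  5  6 10
15  0  7  9
 3 14  8  1
 4 12  2 11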